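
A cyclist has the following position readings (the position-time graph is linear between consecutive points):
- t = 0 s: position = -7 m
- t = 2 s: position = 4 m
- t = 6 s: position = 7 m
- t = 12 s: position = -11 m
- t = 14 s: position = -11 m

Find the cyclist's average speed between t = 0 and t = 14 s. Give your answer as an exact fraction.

Average speed = (total path length)/(elapsed time); on a piecewise-linear x-t graph the path length is Σ|Δx|.
0–2 s: |Δx| = |4 − -7| = 11 m
2–6 s: |Δx| = |7 − 4| = 3 m
6–12 s: |Δx| = |-11 − 7| = 18 m
12–14 s: |Δx| = |-11 − -11| = 0 m
Total path = 32 m; average speed = 32/14 = 16/7 m/s.

16/7 m/s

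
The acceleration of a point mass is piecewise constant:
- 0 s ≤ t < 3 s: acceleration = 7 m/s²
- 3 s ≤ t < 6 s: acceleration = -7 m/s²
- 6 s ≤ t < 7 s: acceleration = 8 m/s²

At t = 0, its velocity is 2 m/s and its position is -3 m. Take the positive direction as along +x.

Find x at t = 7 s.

78 m

On each constant-a segment, Δv = aΔt and Δx = v₀Δt + ½aΔt²; chain segment to segment.
0–3 s: v starts 2 m/s; Δx = 2·3 + ½·7·3² = 37.5 m; v ends 23 m/s.
3–6 s: v starts 23 m/s; Δx = 23·3 + ½·-7·3² = 37.5 m; v ends 2 m/s.
6–7 s: v starts 2 m/s; Δx = 2·1 + ½·8·1² = 6 m; v ends 10 m/s.
x(7) = -3 + Σ Δx = 78 m.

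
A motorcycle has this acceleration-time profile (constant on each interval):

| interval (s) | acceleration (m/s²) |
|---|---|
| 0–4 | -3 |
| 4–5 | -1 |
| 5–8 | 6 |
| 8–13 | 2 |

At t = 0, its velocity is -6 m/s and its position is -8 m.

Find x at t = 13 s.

-84.5 m

On each constant-a segment, Δv = aΔt and Δx = v₀Δt + ½aΔt²; chain segment to segment.
0–4 s: v starts -6 m/s; Δx = -6·4 + ½·-3·4² = -48 m; v ends -18 m/s.
4–5 s: v starts -18 m/s; Δx = -18·1 + ½·-1·1² = -18.5 m; v ends -19 m/s.
5–8 s: v starts -19 m/s; Δx = -19·3 + ½·6·3² = -30 m; v ends -1 m/s.
8–13 s: v starts -1 m/s; Δx = -1·5 + ½·2·5² = 20 m; v ends 9 m/s.
x(13) = -8 + Σ Δx = -84.5 m.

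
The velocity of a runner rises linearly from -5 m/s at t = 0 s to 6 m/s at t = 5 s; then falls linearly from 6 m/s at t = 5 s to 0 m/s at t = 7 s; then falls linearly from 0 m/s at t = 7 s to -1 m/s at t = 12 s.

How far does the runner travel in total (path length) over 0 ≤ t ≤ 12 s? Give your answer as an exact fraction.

246/11 m

Distance (not displacement) is the total path length: add the absolute areas under v-t.
0–5 s: v = 0 at t = 25/11 s; triangle areas 125/22 + 90/11 = 305/22 m
5–7 s: |½(6 + 0)(2)| = 6 m
7–12 s: |½(0 + -1)(5)| = 2.5 m
Total distance = 246/11 m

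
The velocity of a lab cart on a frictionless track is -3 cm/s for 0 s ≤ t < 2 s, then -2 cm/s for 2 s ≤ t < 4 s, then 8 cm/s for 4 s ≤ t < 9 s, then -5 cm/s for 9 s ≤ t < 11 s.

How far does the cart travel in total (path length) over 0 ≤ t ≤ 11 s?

60 cm

Distance (not displacement) is the total path length: add the absolute areas under v-t.
0–2 s: |-3| × 2 = 6 cm
2–4 s: |-2| × 2 = 4 cm
4–9 s: |8| × 5 = 40 cm
9–11 s: |-5| × 2 = 10 cm
Total distance = 60 cm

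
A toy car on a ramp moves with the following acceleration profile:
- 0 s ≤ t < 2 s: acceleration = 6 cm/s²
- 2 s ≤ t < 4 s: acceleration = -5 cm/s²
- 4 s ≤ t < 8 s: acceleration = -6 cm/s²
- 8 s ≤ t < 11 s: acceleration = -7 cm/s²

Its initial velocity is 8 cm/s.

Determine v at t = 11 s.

Δv equals the area under the a-t graph; then v = v₀ + Δv.
0–2 s: 6 × 2 = 12 cm/s
2–4 s: -5 × 2 = -10 cm/s
4–8 s: -6 × 4 = -24 cm/s
8–11 s: -7 × 3 = -21 cm/s
Δv = -43 cm/s, so v(11) = 8 + (-43) = -35 cm/s.

-35 cm/s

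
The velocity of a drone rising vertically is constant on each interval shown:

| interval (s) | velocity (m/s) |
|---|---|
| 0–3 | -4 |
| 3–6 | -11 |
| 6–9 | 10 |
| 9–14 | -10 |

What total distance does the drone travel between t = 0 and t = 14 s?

125 m

Total distance travelled is ∫|v| dt — sum the magnitudes of each area piece.
0–3 s: |-4| × 3 = 12 m
3–6 s: |-11| × 3 = 33 m
6–9 s: |10| × 3 = 30 m
9–14 s: |-10| × 5 = 50 m
Total distance = 125 m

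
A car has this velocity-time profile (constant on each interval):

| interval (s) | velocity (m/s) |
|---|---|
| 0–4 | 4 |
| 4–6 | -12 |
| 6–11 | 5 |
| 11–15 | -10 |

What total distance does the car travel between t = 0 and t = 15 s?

Distance (not displacement) is the total path length: add the absolute areas under v-t.
0–4 s: |4| × 4 = 16 m
4–6 s: |-12| × 2 = 24 m
6–11 s: |5| × 5 = 25 m
11–15 s: |-10| × 4 = 40 m
Total distance = 105 m

105 m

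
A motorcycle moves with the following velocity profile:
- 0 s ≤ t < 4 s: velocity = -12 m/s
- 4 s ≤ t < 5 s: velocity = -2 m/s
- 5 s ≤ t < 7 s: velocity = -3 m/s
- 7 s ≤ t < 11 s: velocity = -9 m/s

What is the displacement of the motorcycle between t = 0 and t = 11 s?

Net displacement equals the area under the velocity-time graph (areas below the axis count negative).
0–4 s: -12 × 4 = -48 m
4–5 s: -2 × 1 = -2 m
5–7 s: -3 × 2 = -6 m
7–11 s: -9 × 4 = -36 m
Net displacement = -92 m

-92 m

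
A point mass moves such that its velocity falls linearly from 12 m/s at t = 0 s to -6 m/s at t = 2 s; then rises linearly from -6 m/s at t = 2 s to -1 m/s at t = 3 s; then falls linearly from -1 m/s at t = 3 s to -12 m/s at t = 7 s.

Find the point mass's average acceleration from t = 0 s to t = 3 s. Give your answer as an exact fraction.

-13/3 m/s²

Average acceleration = Δv/Δt = (-1 − 12)/(3 − 0) = -13/3 m/s².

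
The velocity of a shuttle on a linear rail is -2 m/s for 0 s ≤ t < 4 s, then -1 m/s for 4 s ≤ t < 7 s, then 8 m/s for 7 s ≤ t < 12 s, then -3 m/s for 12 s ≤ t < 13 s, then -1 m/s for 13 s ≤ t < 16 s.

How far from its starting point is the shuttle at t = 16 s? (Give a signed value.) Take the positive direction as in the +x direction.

Displacement is the signed area under the v-t curve.
0–4 s: -2 × 4 = -8 m
4–7 s: -1 × 3 = -3 m
7–12 s: 8 × 5 = 40 m
12–13 s: -3 × 1 = -3 m
13–16 s: -1 × 3 = -3 m
Net displacement = 23 m

23 m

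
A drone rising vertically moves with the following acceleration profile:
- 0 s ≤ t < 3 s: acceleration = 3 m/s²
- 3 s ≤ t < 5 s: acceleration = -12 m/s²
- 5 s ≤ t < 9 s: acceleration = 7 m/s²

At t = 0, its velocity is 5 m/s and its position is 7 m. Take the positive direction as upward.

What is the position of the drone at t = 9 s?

55.5 m

On each constant-a segment, Δv = aΔt and Δx = v₀Δt + ½aΔt²; chain segment to segment.
0–3 s: v starts 5 m/s; Δx = 5·3 + ½·3·3² = 28.5 m; v ends 14 m/s.
3–5 s: v starts 14 m/s; Δx = 14·2 + ½·-12·2² = 4 m; v ends -10 m/s.
5–9 s: v starts -10 m/s; Δx = -10·4 + ½·7·4² = 16 m; v ends 18 m/s.
x(9) = 7 + Σ Δx = 55.5 m.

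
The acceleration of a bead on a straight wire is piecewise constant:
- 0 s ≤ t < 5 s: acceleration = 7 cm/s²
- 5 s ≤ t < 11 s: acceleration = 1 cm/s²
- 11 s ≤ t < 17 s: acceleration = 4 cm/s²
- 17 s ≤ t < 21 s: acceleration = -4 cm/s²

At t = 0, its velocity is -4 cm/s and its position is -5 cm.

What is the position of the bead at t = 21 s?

On each constant-a segment, Δv = aΔt and Δx = v₀Δt + ½aΔt²; chain segment to segment.
0–5 s: v starts -4 cm/s; Δx = -4·5 + ½·7·5² = 67.5 cm; v ends 31 cm/s.
5–11 s: v starts 31 cm/s; Δx = 31·6 + ½·1·6² = 204 cm; v ends 37 cm/s.
11–17 s: v starts 37 cm/s; Δx = 37·6 + ½·4·6² = 294 cm; v ends 61 cm/s.
17–21 s: v starts 61 cm/s; Δx = 61·4 + ½·-4·4² = 212 cm; v ends 45 cm/s.
x(21) = -5 + Σ Δx = 772.5 cm.

772.5 cm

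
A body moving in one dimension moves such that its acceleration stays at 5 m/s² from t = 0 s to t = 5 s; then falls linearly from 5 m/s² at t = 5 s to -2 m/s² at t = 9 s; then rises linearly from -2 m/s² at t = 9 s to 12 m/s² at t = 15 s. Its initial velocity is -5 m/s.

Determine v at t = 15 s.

Δv equals the area under the a-t graph; then v = v₀ + Δv.
0–5 s: 5 × 5 = 25 m/s
5–9 s: ½(5 + -2)(4) = 6 m/s
9–15 s: ½(-2 + 12)(6) = 30 m/s
Δv = 61 m/s, so v(15) = -5 + (61) = 56 m/s.

56 m/s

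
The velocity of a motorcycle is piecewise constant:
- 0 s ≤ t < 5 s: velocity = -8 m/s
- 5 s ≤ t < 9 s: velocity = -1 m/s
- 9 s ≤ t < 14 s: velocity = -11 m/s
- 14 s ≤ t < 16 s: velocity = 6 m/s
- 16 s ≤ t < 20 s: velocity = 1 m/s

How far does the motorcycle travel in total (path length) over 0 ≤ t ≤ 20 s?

Total distance travelled is ∫|v| dt — sum the magnitudes of each area piece.
0–5 s: |-8| × 5 = 40 m
5–9 s: |-1| × 4 = 4 m
9–14 s: |-11| × 5 = 55 m
14–16 s: |6| × 2 = 12 m
16–20 s: |1| × 4 = 4 m
Total distance = 115 m

115 m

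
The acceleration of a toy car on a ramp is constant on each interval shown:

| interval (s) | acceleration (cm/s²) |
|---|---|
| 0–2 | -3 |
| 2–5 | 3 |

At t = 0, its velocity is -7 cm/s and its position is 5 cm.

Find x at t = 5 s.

On each constant-a segment, Δv = aΔt and Δx = v₀Δt + ½aΔt²; chain segment to segment.
0–2 s: v starts -7 cm/s; Δx = -7·2 + ½·-3·2² = -20 cm; v ends -13 cm/s.
2–5 s: v starts -13 cm/s; Δx = -13·3 + ½·3·3² = -25.5 cm; v ends -4 cm/s.
x(5) = 5 + Σ Δx = -40.5 cm.

-40.5 cm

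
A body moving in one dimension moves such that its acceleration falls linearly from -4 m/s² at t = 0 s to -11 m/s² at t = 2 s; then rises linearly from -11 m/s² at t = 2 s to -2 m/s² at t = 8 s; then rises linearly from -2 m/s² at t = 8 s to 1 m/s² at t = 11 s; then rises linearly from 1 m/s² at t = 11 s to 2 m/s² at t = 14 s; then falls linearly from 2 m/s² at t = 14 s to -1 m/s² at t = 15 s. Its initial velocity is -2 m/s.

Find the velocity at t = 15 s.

-52.5 m/s

Δv equals the area under the a-t graph; then v = v₀ + Δv.
0–2 s: ½(-4 + -11)(2) = -15 m/s
2–8 s: ½(-11 + -2)(6) = -39 m/s
8–11 s: ½(-2 + 1)(3) = -1.5 m/s
11–14 s: ½(1 + 2)(3) = 4.5 m/s
14–15 s: ½(2 + -1)(1) = 0.5 m/s
Δv = -50.5 m/s, so v(15) = -2 + (-50.5) = -52.5 m/s.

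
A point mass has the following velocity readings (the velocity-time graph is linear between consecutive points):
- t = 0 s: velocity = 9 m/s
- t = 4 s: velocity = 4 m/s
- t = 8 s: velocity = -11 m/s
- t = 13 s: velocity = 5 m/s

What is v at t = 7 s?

-7.25 m/s

On 4–8 s the graph is linear from 4 to -11 m/s: v(7) = 4 + (-11 − 4)·(7 − 4)/(8 − 4) = -7.25 m/s.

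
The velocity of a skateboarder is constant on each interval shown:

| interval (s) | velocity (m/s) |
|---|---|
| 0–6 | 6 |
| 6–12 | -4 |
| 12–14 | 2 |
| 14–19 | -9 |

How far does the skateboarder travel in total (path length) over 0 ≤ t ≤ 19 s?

Total distance travelled is ∫|v| dt — sum the magnitudes of each area piece.
0–6 s: |6| × 6 = 36 m
6–12 s: |-4| × 6 = 24 m
12–14 s: |2| × 2 = 4 m
14–19 s: |-9| × 5 = 45 m
Total distance = 109 m

109 m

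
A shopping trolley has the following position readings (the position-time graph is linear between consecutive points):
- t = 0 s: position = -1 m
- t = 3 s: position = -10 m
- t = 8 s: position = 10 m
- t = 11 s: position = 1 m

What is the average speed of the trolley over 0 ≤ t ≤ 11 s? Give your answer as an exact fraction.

38/11 m/s

Average speed = (total path length)/(elapsed time); on a piecewise-linear x-t graph the path length is Σ|Δx|.
0–3 s: |Δx| = |-10 − -1| = 9 m
3–8 s: |Δx| = |10 − -10| = 20 m
8–11 s: |Δx| = |1 − 10| = 9 m
Total path = 38 m; average speed = 38/11 = 38/11 m/s.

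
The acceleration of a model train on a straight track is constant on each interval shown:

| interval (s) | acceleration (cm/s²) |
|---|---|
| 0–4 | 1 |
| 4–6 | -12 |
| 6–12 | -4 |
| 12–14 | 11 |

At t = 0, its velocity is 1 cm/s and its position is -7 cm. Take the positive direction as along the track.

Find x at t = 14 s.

-259 cm

On each constant-a segment, Δv = aΔt and Δx = v₀Δt + ½aΔt²; chain segment to segment.
0–4 s: v starts 1 cm/s; Δx = 1·4 + ½·1·4² = 12 cm; v ends 5 cm/s.
4–6 s: v starts 5 cm/s; Δx = 5·2 + ½·-12·2² = -14 cm; v ends -19 cm/s.
6–12 s: v starts -19 cm/s; Δx = -19·6 + ½·-4·6² = -186 cm; v ends -43 cm/s.
12–14 s: v starts -43 cm/s; Δx = -43·2 + ½·11·2² = -64 cm; v ends -21 cm/s.
x(14) = -7 + Σ Δx = -259 cm.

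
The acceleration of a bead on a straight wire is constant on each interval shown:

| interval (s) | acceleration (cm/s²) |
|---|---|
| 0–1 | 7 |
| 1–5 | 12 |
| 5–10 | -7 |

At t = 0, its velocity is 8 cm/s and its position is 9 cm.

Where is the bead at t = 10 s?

404 cm

On each constant-a segment, Δv = aΔt and Δx = v₀Δt + ½aΔt²; chain segment to segment.
0–1 s: v starts 8 cm/s; Δx = 8·1 + ½·7·1² = 11.5 cm; v ends 15 cm/s.
1–5 s: v starts 15 cm/s; Δx = 15·4 + ½·12·4² = 156 cm; v ends 63 cm/s.
5–10 s: v starts 63 cm/s; Δx = 63·5 + ½·-7·5² = 227.5 cm; v ends 28 cm/s.
x(10) = 9 + Σ Δx = 404 cm.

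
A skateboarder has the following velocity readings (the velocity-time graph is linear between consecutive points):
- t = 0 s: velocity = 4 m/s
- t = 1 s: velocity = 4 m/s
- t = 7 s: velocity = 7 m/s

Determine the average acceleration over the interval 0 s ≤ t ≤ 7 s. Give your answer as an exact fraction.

3/7 m/s²

Average acceleration = Δv/Δt = (7 − 4)/(7 − 0) = 3/7 m/s².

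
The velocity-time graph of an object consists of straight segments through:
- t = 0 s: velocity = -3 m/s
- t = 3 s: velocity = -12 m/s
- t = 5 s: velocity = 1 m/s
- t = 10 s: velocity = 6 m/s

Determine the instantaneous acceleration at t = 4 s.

Acceleration is the slope of the v-t graph on 3–5 s: (1 − -12)/(5 − 3) = 6.5 m/s².

6.5 m/s²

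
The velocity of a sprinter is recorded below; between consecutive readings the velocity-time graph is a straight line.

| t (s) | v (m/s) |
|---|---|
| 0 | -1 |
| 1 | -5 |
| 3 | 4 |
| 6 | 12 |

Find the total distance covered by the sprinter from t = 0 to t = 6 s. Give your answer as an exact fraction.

284/9 m

Distance (not displacement) is the total path length: add the absolute areas under v-t.
0–1 s: |½(-1 + -5)(1)| = 3 m
1–3 s: v = 0 at t = 19/9 s; triangle areas 25/9 + 16/9 = 41/9 m
3–6 s: |½(4 + 12)(3)| = 24 m
Total distance = 284/9 m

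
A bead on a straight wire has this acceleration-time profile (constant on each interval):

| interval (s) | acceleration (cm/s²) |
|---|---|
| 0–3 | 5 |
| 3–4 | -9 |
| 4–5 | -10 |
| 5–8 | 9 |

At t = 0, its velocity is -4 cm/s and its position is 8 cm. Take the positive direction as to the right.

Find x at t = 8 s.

38.5 cm

On each constant-a segment, Δv = aΔt and Δx = v₀Δt + ½aΔt²; chain segment to segment.
0–3 s: v starts -4 cm/s; Δx = -4·3 + ½·5·3² = 10.5 cm; v ends 11 cm/s.
3–4 s: v starts 11 cm/s; Δx = 11·1 + ½·-9·1² = 6.5 cm; v ends 2 cm/s.
4–5 s: v starts 2 cm/s; Δx = 2·1 + ½·-10·1² = -3 cm; v ends -8 cm/s.
5–8 s: v starts -8 cm/s; Δx = -8·3 + ½·9·3² = 16.5 cm; v ends 19 cm/s.
x(8) = 8 + Σ Δx = 38.5 cm.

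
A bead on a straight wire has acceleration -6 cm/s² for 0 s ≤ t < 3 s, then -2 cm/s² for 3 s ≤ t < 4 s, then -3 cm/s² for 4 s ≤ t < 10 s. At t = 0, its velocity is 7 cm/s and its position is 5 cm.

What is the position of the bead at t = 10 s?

-145 cm

On each constant-a segment, Δv = aΔt and Δx = v₀Δt + ½aΔt²; chain segment to segment.
0–3 s: v starts 7 cm/s; Δx = 7·3 + ½·-6·3² = -6 cm; v ends -11 cm/s.
3–4 s: v starts -11 cm/s; Δx = -11·1 + ½·-2·1² = -12 cm; v ends -13 cm/s.
4–10 s: v starts -13 cm/s; Δx = -13·6 + ½·-3·6² = -132 cm; v ends -31 cm/s.
x(10) = 5 + Σ Δx = -145 cm.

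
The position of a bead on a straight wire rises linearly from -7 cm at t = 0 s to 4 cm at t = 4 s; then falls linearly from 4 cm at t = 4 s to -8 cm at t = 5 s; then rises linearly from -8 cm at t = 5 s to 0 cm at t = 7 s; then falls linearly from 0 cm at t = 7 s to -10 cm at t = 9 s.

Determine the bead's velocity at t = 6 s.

Velocity is the slope of the x-t graph on 5–7 s: (0 − -8)/(7 − 5) = 4 cm/s.

4 cm/s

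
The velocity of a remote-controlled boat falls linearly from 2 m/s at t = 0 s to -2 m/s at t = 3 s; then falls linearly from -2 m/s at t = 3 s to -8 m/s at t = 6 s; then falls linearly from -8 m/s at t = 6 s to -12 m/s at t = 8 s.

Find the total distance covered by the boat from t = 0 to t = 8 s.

Total distance travelled is ∫|v| dt — sum the magnitudes of each area piece.
0–3 s: v = 0 at t = 1.5 s; triangle areas 1.5 + 1.5 = 3 m
3–6 s: |½(-2 + -8)(3)| = 15 m
6–8 s: |½(-8 + -12)(2)| = 20 m
Total distance = 38 m

38 m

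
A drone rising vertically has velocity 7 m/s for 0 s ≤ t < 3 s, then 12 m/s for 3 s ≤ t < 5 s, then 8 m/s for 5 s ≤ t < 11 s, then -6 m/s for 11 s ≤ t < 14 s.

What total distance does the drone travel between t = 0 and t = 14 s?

Distance (not displacement) is the total path length: add the absolute areas under v-t.
0–3 s: |7| × 3 = 21 m
3–5 s: |12| × 2 = 24 m
5–11 s: |8| × 6 = 48 m
11–14 s: |-6| × 3 = 18 m
Total distance = 111 m

111 m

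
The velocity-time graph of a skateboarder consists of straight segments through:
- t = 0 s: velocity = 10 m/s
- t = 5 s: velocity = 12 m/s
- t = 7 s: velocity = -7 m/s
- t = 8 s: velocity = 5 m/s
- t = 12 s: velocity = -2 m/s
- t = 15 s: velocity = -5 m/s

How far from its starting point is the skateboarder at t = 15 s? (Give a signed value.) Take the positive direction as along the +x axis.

54.5 m

Displacement is the signed area under the v-t curve.
0–5 s: ½(10 + 12)(5) = 55 m
5–7 s: ½(12 + -7)(2) = 5 m
7–8 s: ½(-7 + 5)(1) = -1 m
8–12 s: ½(5 + -2)(4) = 6 m
12–15 s: ½(-2 + -5)(3) = -10.5 m
Net displacement = 54.5 m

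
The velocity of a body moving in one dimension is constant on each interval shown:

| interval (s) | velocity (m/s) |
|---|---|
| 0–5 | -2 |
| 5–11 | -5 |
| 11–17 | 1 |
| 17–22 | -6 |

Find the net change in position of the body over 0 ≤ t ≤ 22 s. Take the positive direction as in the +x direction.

Displacement is the signed area under the v-t curve.
0–5 s: -2 × 5 = -10 m
5–11 s: -5 × 6 = -30 m
11–17 s: 1 × 6 = 6 m
17–22 s: -6 × 5 = -30 m
Net displacement = -64 m

-64 m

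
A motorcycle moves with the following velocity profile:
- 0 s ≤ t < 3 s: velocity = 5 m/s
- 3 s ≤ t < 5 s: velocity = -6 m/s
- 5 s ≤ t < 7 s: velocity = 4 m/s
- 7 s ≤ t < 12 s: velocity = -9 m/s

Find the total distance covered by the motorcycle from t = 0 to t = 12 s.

80 m

Total distance travelled is ∫|v| dt — sum the magnitudes of each area piece.
0–3 s: |5| × 3 = 15 m
3–5 s: |-6| × 2 = 12 m
5–7 s: |4| × 2 = 8 m
7–12 s: |-9| × 5 = 45 m
Total distance = 80 m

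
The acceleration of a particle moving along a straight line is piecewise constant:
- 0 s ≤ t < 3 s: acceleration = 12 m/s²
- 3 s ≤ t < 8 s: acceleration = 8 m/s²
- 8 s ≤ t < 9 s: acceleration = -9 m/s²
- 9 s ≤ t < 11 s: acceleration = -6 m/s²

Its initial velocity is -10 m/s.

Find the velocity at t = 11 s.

45 m/s

Δv equals the area under the a-t graph; then v = v₀ + Δv.
0–3 s: 12 × 3 = 36 m/s
3–8 s: 8 × 5 = 40 m/s
8–9 s: -9 × 1 = -9 m/s
9–11 s: -6 × 2 = -12 m/s
Δv = 55 m/s, so v(11) = -10 + (55) = 45 m/s.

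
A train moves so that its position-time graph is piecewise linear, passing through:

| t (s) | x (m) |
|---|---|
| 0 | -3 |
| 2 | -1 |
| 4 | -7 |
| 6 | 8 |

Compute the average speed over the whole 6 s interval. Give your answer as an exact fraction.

23/6 m/s

Average speed = (total path length)/(elapsed time); on a piecewise-linear x-t graph the path length is Σ|Δx|.
0–2 s: |Δx| = |-1 − -3| = 2 m
2–4 s: |Δx| = |-7 − -1| = 6 m
4–6 s: |Δx| = |8 − -7| = 15 m
Total path = 23 m; average speed = 23/6 = 23/6 m/s.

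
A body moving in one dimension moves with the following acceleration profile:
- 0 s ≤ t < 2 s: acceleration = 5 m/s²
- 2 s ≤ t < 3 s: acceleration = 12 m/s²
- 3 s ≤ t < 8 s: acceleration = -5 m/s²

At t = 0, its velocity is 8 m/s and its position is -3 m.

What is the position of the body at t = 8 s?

134.5 m

On each constant-a segment, Δv = aΔt and Δx = v₀Δt + ½aΔt²; chain segment to segment.
0–2 s: v starts 8 m/s; Δx = 8·2 + ½·5·2² = 26 m; v ends 18 m/s.
2–3 s: v starts 18 m/s; Δx = 18·1 + ½·12·1² = 24 m; v ends 30 m/s.
3–8 s: v starts 30 m/s; Δx = 30·5 + ½·-5·5² = 87.5 m; v ends 5 m/s.
x(8) = -3 + Σ Δx = 134.5 m.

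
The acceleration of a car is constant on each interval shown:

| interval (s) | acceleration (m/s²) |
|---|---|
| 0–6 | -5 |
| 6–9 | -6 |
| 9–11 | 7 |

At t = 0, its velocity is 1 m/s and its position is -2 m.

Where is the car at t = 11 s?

On each constant-a segment, Δv = aΔt and Δx = v₀Δt + ½aΔt²; chain segment to segment.
0–6 s: v starts 1 m/s; Δx = 1·6 + ½·-5·6² = -84 m; v ends -29 m/s.
6–9 s: v starts -29 m/s; Δx = -29·3 + ½·-6·3² = -114 m; v ends -47 m/s.
9–11 s: v starts -47 m/s; Δx = -47·2 + ½·7·2² = -80 m; v ends -33 m/s.
x(11) = -2 + Σ Δx = -280 m.

-280 m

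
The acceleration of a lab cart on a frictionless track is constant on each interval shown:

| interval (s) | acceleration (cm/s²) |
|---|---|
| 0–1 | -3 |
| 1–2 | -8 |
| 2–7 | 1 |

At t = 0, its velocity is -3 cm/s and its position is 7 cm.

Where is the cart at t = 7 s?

-65 cm

On each constant-a segment, Δv = aΔt and Δx = v₀Δt + ½aΔt²; chain segment to segment.
0–1 s: v starts -3 cm/s; Δx = -3·1 + ½·-3·1² = -4.5 cm; v ends -6 cm/s.
1–2 s: v starts -6 cm/s; Δx = -6·1 + ½·-8·1² = -10 cm; v ends -14 cm/s.
2–7 s: v starts -14 cm/s; Δx = -14·5 + ½·1·5² = -57.5 cm; v ends -9 cm/s.
x(7) = 7 + Σ Δx = -65 cm.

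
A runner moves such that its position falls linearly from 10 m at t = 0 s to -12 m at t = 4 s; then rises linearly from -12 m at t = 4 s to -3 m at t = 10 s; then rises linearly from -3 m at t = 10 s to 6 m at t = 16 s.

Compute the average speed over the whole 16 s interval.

Average speed = (total path length)/(elapsed time); on a piecewise-linear x-t graph the path length is Σ|Δx|.
0–4 s: |Δx| = |-12 − 10| = 22 m
4–10 s: |Δx| = |-3 − -12| = 9 m
10–16 s: |Δx| = |6 − -3| = 9 m
Total path = 40 m; average speed = 40/16 = 2.5 m/s.

2.5 m/s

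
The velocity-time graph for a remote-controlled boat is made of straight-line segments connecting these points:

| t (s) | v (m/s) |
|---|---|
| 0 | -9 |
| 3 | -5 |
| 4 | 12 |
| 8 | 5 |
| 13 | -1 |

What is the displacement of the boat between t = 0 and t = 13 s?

Net displacement equals the area under the velocity-time graph (areas below the axis count negative).
0–3 s: ½(-9 + -5)(3) = -21 m
3–4 s: ½(-5 + 12)(1) = 3.5 m
4–8 s: ½(12 + 5)(4) = 34 m
8–13 s: ½(5 + -1)(5) = 10 m
Net displacement = 26.5 m

26.5 m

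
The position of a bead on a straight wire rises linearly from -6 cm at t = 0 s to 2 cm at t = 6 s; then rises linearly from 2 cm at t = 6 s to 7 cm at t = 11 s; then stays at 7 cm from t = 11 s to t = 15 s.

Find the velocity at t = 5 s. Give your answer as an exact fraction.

4/3 cm/s

Velocity is the slope of the x-t graph on 0–6 s: (2 − -6)/(6 − 0) = 4/3 cm/s.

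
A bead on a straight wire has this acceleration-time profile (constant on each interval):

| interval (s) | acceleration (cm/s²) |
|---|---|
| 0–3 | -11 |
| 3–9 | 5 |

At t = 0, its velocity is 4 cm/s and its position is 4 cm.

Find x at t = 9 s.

On each constant-a segment, Δv = aΔt and Δx = v₀Δt + ½aΔt²; chain segment to segment.
0–3 s: v starts 4 cm/s; Δx = 4·3 + ½·-11·3² = -37.5 cm; v ends -29 cm/s.
3–9 s: v starts -29 cm/s; Δx = -29·6 + ½·5·6² = -84 cm; v ends 1 cm/s.
x(9) = 4 + Σ Δx = -117.5 cm.

-117.5 cm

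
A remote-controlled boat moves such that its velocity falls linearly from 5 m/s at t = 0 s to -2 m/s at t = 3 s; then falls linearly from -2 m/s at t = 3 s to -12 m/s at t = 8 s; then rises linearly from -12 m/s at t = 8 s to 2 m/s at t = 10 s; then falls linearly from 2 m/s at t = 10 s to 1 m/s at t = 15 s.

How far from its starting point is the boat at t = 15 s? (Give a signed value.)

-33 m

Displacement is the signed area under the v-t curve.
0–3 s: ½(5 + -2)(3) = 4.5 m
3–8 s: ½(-2 + -12)(5) = -35 m
8–10 s: ½(-12 + 2)(2) = -10 m
10–15 s: ½(2 + 1)(5) = 7.5 m
Net displacement = -33 m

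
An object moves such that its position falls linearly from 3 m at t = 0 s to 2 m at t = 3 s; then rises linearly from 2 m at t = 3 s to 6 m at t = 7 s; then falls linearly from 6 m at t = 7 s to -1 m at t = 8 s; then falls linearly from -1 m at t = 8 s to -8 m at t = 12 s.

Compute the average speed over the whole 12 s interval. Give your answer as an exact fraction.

Average speed = (total path length)/(elapsed time); on a piecewise-linear x-t graph the path length is Σ|Δx|.
0–3 s: |Δx| = |2 − 3| = 1 m
3–7 s: |Δx| = |6 − 2| = 4 m
7–8 s: |Δx| = |-1 − 6| = 7 m
8–12 s: |Δx| = |-8 − -1| = 7 m
Total path = 19 m; average speed = 19/12 = 19/12 m/s.

19/12 m/s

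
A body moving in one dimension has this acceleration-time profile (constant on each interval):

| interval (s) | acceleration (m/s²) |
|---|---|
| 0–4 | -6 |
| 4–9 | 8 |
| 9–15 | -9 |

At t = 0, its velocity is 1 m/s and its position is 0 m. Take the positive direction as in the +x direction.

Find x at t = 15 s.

-119 m

On each constant-a segment, Δv = aΔt and Δx = v₀Δt + ½aΔt²; chain segment to segment.
0–4 s: v starts 1 m/s; Δx = 1·4 + ½·-6·4² = -44 m; v ends -23 m/s.
4–9 s: v starts -23 m/s; Δx = -23·5 + ½·8·5² = -15 m; v ends 17 m/s.
9–15 s: v starts 17 m/s; Δx = 17·6 + ½·-9·6² = -60 m; v ends -37 m/s.
x(15) = 0 + Σ Δx = -119 m.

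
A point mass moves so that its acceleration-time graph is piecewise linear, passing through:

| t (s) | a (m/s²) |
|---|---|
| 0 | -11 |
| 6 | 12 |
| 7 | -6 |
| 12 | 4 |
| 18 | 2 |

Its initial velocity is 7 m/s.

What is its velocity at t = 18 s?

26 m/s

Δv equals the area under the a-t graph; then v = v₀ + Δv.
0–6 s: ½(-11 + 12)(6) = 3 m/s
6–7 s: ½(12 + -6)(1) = 3 m/s
7–12 s: ½(-6 + 4)(5) = -5 m/s
12–18 s: ½(4 + 2)(6) = 18 m/s
Δv = 19 m/s, so v(18) = 7 + (19) = 26 m/s.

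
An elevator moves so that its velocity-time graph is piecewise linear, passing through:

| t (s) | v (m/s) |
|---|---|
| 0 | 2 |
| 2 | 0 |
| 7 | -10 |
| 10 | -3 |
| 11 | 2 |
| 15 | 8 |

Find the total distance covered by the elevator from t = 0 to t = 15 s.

Distance (not displacement) is the total path length: add the absolute areas under v-t.
0–2 s: |½(2 + 0)(2)| = 2 m
2–7 s: |½(0 + -10)(5)| = 25 m
7–10 s: |½(-10 + -3)(3)| = 19.5 m
10–11 s: v = 0 at t = 10.6 s; triangle areas 0.9 + 0.4 = 1.3 m
11–15 s: |½(2 + 8)(4)| = 20 m
Total distance = 67.8 m

67.8 m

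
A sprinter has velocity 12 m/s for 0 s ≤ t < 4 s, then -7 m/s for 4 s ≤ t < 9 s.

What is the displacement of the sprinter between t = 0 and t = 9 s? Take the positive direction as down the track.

Net displacement equals the area under the velocity-time graph (areas below the axis count negative).
0–4 s: 12 × 4 = 48 m
4–9 s: -7 × 5 = -35 m
Net displacement = 13 m

13 m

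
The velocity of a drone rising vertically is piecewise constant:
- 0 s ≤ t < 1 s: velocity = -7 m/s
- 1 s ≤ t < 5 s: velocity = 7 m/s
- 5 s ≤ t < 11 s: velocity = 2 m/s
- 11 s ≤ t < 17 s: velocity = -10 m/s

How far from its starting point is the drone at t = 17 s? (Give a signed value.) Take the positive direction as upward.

-27 m

Net displacement equals the area under the velocity-time graph (areas below the axis count negative).
0–1 s: -7 × 1 = -7 m
1–5 s: 7 × 4 = 28 m
5–11 s: 2 × 6 = 12 m
11–17 s: -10 × 6 = -60 m
Net displacement = -27 m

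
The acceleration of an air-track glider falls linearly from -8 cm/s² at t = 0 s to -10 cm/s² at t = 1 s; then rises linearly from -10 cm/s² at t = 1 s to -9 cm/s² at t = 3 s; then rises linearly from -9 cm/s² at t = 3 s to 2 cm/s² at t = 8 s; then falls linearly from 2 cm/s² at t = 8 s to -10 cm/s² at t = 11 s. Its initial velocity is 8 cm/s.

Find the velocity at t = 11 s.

-49.5 cm/s

Δv equals the area under the a-t graph; then v = v₀ + Δv.
0–1 s: ½(-8 + -10)(1) = -9 cm/s
1–3 s: ½(-10 + -9)(2) = -19 cm/s
3–8 s: ½(-9 + 2)(5) = -17.5 cm/s
8–11 s: ½(2 + -10)(3) = -12 cm/s
Δv = -57.5 cm/s, so v(11) = 8 + (-57.5) = -49.5 cm/s.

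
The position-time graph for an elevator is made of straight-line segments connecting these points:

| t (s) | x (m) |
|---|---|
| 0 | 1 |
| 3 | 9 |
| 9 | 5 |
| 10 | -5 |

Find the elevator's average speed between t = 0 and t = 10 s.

2.2 m/s

Average speed = (total path length)/(elapsed time); on a piecewise-linear x-t graph the path length is Σ|Δx|.
0–3 s: |Δx| = |9 − 1| = 8 m
3–9 s: |Δx| = |5 − 9| = 4 m
9–10 s: |Δx| = |-5 − 5| = 10 m
Total path = 22 m; average speed = 22/10 = 2.2 m/s.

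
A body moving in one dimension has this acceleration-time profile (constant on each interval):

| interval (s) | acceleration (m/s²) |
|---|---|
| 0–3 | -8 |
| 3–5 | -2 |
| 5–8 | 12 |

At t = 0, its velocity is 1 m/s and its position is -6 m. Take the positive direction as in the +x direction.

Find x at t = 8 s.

-116 m

On each constant-a segment, Δv = aΔt and Δx = v₀Δt + ½aΔt²; chain segment to segment.
0–3 s: v starts 1 m/s; Δx = 1·3 + ½·-8·3² = -33 m; v ends -23 m/s.
3–5 s: v starts -23 m/s; Δx = -23·2 + ½·-2·2² = -50 m; v ends -27 m/s.
5–8 s: v starts -27 m/s; Δx = -27·3 + ½·12·3² = -27 m; v ends 9 m/s.
x(8) = -6 + Σ Δx = -116 m.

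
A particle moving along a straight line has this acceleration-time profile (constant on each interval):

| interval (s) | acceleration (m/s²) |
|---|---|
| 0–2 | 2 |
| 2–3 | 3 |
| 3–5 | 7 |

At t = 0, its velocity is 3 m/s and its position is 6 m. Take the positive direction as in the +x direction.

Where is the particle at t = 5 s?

58.5 m

On each constant-a segment, Δv = aΔt and Δx = v₀Δt + ½aΔt²; chain segment to segment.
0–2 s: v starts 3 m/s; Δx = 3·2 + ½·2·2² = 10 m; v ends 7 m/s.
2–3 s: v starts 7 m/s; Δx = 7·1 + ½·3·1² = 8.5 m; v ends 10 m/s.
3–5 s: v starts 10 m/s; Δx = 10·2 + ½·7·2² = 34 m; v ends 24 m/s.
x(5) = 6 + Σ Δx = 58.5 m.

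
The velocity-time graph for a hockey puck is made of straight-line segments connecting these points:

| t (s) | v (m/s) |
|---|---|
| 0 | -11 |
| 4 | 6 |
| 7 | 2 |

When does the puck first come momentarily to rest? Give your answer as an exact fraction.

t = 44/17 s

v changes sign on 0–4 s (from -11 to 6); the graph is linear there, so v = 0 at t = 0 + (11)·(4 − 0)/(6 − -11) = 44/17 s.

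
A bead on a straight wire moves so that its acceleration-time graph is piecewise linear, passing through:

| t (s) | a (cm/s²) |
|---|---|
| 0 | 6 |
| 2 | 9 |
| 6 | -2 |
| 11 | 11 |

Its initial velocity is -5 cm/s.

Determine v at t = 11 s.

46.5 cm/s

Δv equals the area under the a-t graph; then v = v₀ + Δv.
0–2 s: ½(6 + 9)(2) = 15 cm/s
2–6 s: ½(9 + -2)(4) = 14 cm/s
6–11 s: ½(-2 + 11)(5) = 22.5 cm/s
Δv = 51.5 cm/s, so v(11) = -5 + (51.5) = 46.5 cm/s.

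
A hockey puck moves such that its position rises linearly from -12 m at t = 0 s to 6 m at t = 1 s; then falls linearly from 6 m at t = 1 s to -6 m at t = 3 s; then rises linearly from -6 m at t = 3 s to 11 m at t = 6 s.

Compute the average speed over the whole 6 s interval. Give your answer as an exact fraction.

Average speed = (total path length)/(elapsed time); on a piecewise-linear x-t graph the path length is Σ|Δx|.
0–1 s: |Δx| = |6 − -12| = 18 m
1–3 s: |Δx| = |-6 − 6| = 12 m
3–6 s: |Δx| = |11 − -6| = 17 m
Total path = 47 m; average speed = 47/6 = 47/6 m/s.

47/6 m/s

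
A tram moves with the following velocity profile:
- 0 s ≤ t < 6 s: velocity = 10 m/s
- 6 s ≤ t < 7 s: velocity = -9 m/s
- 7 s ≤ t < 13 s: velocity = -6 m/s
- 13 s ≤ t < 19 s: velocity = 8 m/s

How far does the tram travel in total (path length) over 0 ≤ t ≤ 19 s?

153 m

Distance (not displacement) is the total path length: add the absolute areas under v-t.
0–6 s: |10| × 6 = 60 m
6–7 s: |-9| × 1 = 9 m
7–13 s: |-6| × 6 = 36 m
13–19 s: |8| × 6 = 48 m
Total distance = 153 m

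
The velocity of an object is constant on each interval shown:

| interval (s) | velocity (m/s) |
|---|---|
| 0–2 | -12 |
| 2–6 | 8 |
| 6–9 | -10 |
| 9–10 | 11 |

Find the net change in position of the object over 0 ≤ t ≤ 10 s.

-11 m

Displacement is the signed area under the v-t curve.
0–2 s: -12 × 2 = -24 m
2–6 s: 8 × 4 = 32 m
6–9 s: -10 × 3 = -30 m
9–10 s: 11 × 1 = 11 m
Net displacement = -11 m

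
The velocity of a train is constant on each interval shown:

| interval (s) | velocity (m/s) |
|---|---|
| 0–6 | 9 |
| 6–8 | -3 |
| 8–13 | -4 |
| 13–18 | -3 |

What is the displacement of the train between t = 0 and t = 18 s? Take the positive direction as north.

13 m

Net displacement equals the area under the velocity-time graph (areas below the axis count negative).
0–6 s: 9 × 6 = 54 m
6–8 s: -3 × 2 = -6 m
8–13 s: -4 × 5 = -20 m
13–18 s: -3 × 5 = -15 m
Net displacement = 13 m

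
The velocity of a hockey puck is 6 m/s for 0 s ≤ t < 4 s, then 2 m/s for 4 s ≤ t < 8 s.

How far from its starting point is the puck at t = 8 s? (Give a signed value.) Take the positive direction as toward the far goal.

Net displacement equals the area under the velocity-time graph (areas below the axis count negative).
0–4 s: 6 × 4 = 24 m
4–8 s: 2 × 4 = 8 m
Net displacement = 32 m

32 m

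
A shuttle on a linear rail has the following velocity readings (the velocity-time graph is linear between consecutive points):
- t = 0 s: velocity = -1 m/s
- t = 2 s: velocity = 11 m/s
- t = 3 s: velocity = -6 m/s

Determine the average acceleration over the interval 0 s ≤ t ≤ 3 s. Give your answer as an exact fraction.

Average acceleration = Δv/Δt = (-6 − -1)/(3 − 0) = -5/3 m/s².

-5/3 m/s²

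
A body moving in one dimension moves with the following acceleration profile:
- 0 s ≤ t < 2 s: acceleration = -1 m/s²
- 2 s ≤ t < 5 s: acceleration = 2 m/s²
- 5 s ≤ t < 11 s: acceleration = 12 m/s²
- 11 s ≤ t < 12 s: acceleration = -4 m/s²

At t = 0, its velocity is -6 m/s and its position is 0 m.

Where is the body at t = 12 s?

243 m

On each constant-a segment, Δv = aΔt and Δx = v₀Δt + ½aΔt²; chain segment to segment.
0–2 s: v starts -6 m/s; Δx = -6·2 + ½·-1·2² = -14 m; v ends -8 m/s.
2–5 s: v starts -8 m/s; Δx = -8·3 + ½·2·3² = -15 m; v ends -2 m/s.
5–11 s: v starts -2 m/s; Δx = -2·6 + ½·12·6² = 204 m; v ends 70 m/s.
11–12 s: v starts 70 m/s; Δx = 70·1 + ½·-4·1² = 68 m; v ends 66 m/s.
x(12) = 0 + Σ Δx = 243 m.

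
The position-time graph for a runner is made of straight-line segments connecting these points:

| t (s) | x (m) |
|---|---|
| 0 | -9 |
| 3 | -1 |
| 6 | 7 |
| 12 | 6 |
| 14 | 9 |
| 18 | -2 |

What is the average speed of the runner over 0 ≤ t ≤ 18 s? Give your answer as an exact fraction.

31/18 m/s

Average speed = (total path length)/(elapsed time); on a piecewise-linear x-t graph the path length is Σ|Δx|.
0–3 s: |Δx| = |-1 − -9| = 8 m
3–6 s: |Δx| = |7 − -1| = 8 m
6–12 s: |Δx| = |6 − 7| = 1 m
12–14 s: |Δx| = |9 − 6| = 3 m
14–18 s: |Δx| = |-2 − 9| = 11 m
Total path = 31 m; average speed = 31/18 = 31/18 m/s.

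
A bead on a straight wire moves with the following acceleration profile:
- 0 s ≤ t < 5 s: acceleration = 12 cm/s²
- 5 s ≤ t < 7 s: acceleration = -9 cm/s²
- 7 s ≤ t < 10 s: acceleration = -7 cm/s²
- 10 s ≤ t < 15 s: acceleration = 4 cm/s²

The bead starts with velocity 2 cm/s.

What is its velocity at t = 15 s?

Δv equals the area under the a-t graph; then v = v₀ + Δv.
0–5 s: 12 × 5 = 60 cm/s
5–7 s: -9 × 2 = -18 cm/s
7–10 s: -7 × 3 = -21 cm/s
10–15 s: 4 × 5 = 20 cm/s
Δv = 41 cm/s, so v(15) = 2 + (41) = 43 cm/s.

43 cm/s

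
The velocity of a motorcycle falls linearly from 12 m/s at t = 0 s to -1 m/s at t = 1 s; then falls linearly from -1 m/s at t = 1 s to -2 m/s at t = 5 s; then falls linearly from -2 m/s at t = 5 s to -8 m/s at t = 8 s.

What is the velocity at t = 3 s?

-1.5 m/s

On 1–5 s the graph is linear from -1 to -2 m/s: v(3) = -1 + (-2 − -1)·(3 − 1)/(5 − 1) = -1.5 m/s.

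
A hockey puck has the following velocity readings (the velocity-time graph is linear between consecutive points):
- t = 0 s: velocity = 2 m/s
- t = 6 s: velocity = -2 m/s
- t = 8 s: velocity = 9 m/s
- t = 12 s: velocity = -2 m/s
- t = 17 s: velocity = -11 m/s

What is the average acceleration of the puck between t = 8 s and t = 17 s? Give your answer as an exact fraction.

Average acceleration = Δv/Δt = (-11 − 9)/(17 − 8) = -20/9 m/s².

-20/9 m/s²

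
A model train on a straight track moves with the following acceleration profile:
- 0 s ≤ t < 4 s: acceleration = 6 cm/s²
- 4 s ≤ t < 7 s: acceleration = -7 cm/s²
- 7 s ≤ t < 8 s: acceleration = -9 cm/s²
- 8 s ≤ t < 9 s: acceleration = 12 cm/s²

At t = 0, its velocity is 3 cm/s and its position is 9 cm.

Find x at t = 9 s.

On each constant-a segment, Δv = aΔt and Δx = v₀Δt + ½aΔt²; chain segment to segment.
0–4 s: v starts 3 cm/s; Δx = 3·4 + ½·6·4² = 60 cm; v ends 27 cm/s.
4–7 s: v starts 27 cm/s; Δx = 27·3 + ½·-7·3² = 49.5 cm; v ends 6 cm/s.
7–8 s: v starts 6 cm/s; Δx = 6·1 + ½·-9·1² = 1.5 cm; v ends -3 cm/s.
8–9 s: v starts -3 cm/s; Δx = -3·1 + ½·12·1² = 3 cm; v ends 9 cm/s.
x(9) = 9 + Σ Δx = 123 cm.

123 cm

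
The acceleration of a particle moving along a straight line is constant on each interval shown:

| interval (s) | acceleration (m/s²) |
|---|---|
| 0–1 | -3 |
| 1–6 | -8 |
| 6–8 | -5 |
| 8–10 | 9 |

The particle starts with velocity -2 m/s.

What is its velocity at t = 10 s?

-37 m/s

Δv equals the area under the a-t graph; then v = v₀ + Δv.
0–1 s: -3 × 1 = -3 m/s
1–6 s: -8 × 5 = -40 m/s
6–8 s: -5 × 2 = -10 m/s
8–10 s: 9 × 2 = 18 m/s
Δv = -35 m/s, so v(10) = -2 + (-35) = -37 m/s.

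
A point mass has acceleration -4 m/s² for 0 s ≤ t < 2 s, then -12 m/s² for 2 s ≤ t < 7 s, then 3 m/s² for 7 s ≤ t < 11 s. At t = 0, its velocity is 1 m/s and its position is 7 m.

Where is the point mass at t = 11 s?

-428 m

On each constant-a segment, Δv = aΔt and Δx = v₀Δt + ½aΔt²; chain segment to segment.
0–2 s: v starts 1 m/s; Δx = 1·2 + ½·-4·2² = -6 m; v ends -7 m/s.
2–7 s: v starts -7 m/s; Δx = -7·5 + ½·-12·5² = -185 m; v ends -67 m/s.
7–11 s: v starts -67 m/s; Δx = -67·4 + ½·3·4² = -244 m; v ends -55 m/s.
x(11) = 7 + Σ Δx = -428 m.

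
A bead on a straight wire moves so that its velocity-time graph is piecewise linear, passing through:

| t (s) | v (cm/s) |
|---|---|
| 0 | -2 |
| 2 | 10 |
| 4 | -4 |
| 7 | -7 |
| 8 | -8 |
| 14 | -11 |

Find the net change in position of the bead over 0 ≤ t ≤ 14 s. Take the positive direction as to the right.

-67 cm

Displacement is the signed area under the v-t curve.
0–2 s: ½(-2 + 10)(2) = 8 cm
2–4 s: ½(10 + -4)(2) = 6 cm
4–7 s: ½(-4 + -7)(3) = -16.5 cm
7–8 s: ½(-7 + -8)(1) = -7.5 cm
8–14 s: ½(-8 + -11)(6) = -57 cm
Net displacement = -67 cm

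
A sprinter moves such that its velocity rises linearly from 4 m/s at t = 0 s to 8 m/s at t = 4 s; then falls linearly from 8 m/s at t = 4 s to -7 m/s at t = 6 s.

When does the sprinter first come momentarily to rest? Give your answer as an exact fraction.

t = 76/15 s

v changes sign on 4–6 s (from 8 to -7); the graph is linear there, so v = 0 at t = 4 + (-8)·(6 − 4)/(-7 − 8) = 76/15 s.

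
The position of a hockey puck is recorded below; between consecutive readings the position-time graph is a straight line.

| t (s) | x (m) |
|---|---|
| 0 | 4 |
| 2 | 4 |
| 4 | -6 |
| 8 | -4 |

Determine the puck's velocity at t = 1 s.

0 m/s

Velocity is the slope of the x-t graph on 0–2 s: (4 − 4)/(2 − 0) = 0 m/s.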